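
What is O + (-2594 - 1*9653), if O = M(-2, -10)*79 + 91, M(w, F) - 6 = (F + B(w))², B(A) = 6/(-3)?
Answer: -306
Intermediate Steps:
B(A) = -2 (B(A) = 6*(-⅓) = -2)
M(w, F) = 6 + (-2 + F)² (M(w, F) = 6 + (F - 2)² = 6 + (-2 + F)²)
O = 11941 (O = (6 + (-2 - 10)²)*79 + 91 = (6 + (-12)²)*79 + 91 = (6 + 144)*79 + 91 = 150*79 + 91 = 11850 + 91 = 11941)
O + (-2594 - 1*9653) = 11941 + (-2594 - 1*9653) = 11941 + (-2594 - 9653) = 11941 - 12247 = -306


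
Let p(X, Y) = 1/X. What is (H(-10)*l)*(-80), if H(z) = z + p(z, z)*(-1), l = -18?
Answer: -14256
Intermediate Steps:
H(z) = z - 1/z
(H(-10)*l)*(-80) = ((-10 - 1/(-10))*(-18))*(-80) = ((-10 - 1*(-1/10))*(-18))*(-80) = ((-10 + 1/10)*(-18))*(-80) = -99/10*(-18)*(-80) = (891/5)*(-80) = -14256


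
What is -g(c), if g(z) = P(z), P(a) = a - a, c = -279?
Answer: 0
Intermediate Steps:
P(a) = 0
g(z) = 0
-g(c) = -1*0 = 0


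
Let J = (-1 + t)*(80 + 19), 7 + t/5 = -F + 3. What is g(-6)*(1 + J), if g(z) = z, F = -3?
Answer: 3558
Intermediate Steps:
t = -5 (t = -35 + 5*(-1*(-3) + 3) = -35 + 5*(3 + 3) = -35 + 5*6 = -35 + 30 = -5)
J = -594 (J = (-1 - 5)*(80 + 19) = -6*99 = -594)
g(-6)*(1 + J) = -6*(1 - 594) = -6*(-593) = 3558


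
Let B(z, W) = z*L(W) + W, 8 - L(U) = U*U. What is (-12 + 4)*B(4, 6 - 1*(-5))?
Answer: 3528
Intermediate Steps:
L(U) = 8 - U² (L(U) = 8 - U*U = 8 - U²)
B(z, W) = W + z*(8 - W²) (B(z, W) = z*(8 - W²) + W = W + z*(8 - W²))
(-12 + 4)*B(4, 6 - 1*(-5)) = (-12 + 4)*((6 - 1*(-5)) - 1*4*(-8 + (6 - 1*(-5))²)) = -8*((6 + 5) - 1*4*(-8 + (6 + 5)²)) = -8*(11 - 1*4*(-8 + 11²)) = -8*(11 - 1*4*(-8 + 121)) = -8*(11 - 1*4*113) = -8*(11 - 452) = -8*(-441) = 3528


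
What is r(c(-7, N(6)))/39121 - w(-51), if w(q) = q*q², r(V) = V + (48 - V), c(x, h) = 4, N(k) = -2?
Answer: 5189439819/39121 ≈ 1.3265e+5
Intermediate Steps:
r(V) = 48
w(q) = q³
r(c(-7, N(6)))/39121 - w(-51) = 48/39121 - 1*(-51)³ = 48*(1/39121) - 1*(-132651) = 48/39121 + 132651 = 5189439819/39121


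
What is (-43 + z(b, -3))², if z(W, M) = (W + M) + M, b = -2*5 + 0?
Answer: 3481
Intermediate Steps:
b = -10 (b = -10 + 0 = -10)
z(W, M) = W + 2*M (z(W, M) = (M + W) + M = W + 2*M)
(-43 + z(b, -3))² = (-43 + (-10 + 2*(-3)))² = (-43 + (-10 - 6))² = (-43 - 16)² = (-59)² = 3481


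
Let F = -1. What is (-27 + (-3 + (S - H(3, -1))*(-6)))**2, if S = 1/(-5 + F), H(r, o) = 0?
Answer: 841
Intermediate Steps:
S = -1/6 (S = 1/(-5 - 1) = 1/(-6) = -1/6 ≈ -0.16667)
(-27 + (-3 + (S - H(3, -1))*(-6)))**2 = (-27 + (-3 + (-1/6 - 1*0)*(-6)))**2 = (-27 + (-3 + (-1/6 + 0)*(-6)))**2 = (-27 + (-3 - 1/6*(-6)))**2 = (-27 + (-3 + 1))**2 = (-27 - 2)**2 = (-29)**2 = 841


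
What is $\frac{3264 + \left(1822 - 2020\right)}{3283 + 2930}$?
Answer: $\frac{1022}{2071} \approx 0.49348$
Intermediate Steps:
$\frac{3264 + \left(1822 - 2020\right)}{3283 + 2930} = \frac{3264 + \left(1822 - 2020\right)}{6213} = \left(3264 - 198\right) \frac{1}{6213} = 3066 \cdot \frac{1}{6213} = \frac{1022}{2071}$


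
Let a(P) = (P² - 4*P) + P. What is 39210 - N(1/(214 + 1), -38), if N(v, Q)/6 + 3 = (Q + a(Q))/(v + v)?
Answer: -941172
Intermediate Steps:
a(P) = P² - 3*P
N(v, Q) = -18 + 3*(Q + Q*(-3 + Q))/v (N(v, Q) = -18 + 6*((Q + Q*(-3 + Q))/(v + v)) = -18 + 6*((Q + Q*(-3 + Q))/((2*v))) = -18 + 6*((Q + Q*(-3 + Q))*(1/(2*v))) = -18 + 6*((Q + Q*(-3 + Q))/(2*v)) = -18 + 3*(Q + Q*(-3 + Q))/v)
39210 - N(1/(214 + 1), -38) = 39210 - 3*((-38)² - 6/(214 + 1) - 2*(-38))/(1/(214 + 1)) = 39210 - 3*(1444 - 6/215 + 76)/(1/215) = 39210 - 3*(1444 - 6*1/215 + 76)/1/215 = 39210 - 3*215*(1444 - 6/215 + 76) = 39210 - 3*215*326794/215 = 39210 - 1*980382 = 39210 - 980382 = -941172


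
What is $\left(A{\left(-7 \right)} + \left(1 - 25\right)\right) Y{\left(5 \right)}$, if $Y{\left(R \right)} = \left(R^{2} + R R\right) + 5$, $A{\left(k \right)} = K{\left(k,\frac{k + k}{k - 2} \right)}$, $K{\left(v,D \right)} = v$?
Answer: $-1705$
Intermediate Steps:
$A{\left(k \right)} = k$
$Y{\left(R \right)} = 5 + 2 R^{2}$ ($Y{\left(R \right)} = \left(R^{2} + R^{2}\right) + 5 = 2 R^{2} + 5 = 5 + 2 R^{2}$)
$\left(A{\left(-7 \right)} + \left(1 - 25\right)\right) Y{\left(5 \right)} = \left(-7 + \left(1 - 25\right)\right) \left(5 + 2 \cdot 5^{2}\right) = \left(-7 + \left(1 - 25\right)\right) \left(5 + 2 \cdot 25\right) = \left(-7 - 24\right) \left(5 + 50\right) = \left(-31\right) 55 = -1705$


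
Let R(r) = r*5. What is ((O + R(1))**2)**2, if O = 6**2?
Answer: 2825761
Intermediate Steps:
R(r) = 5*r
O = 36
((O + R(1))**2)**2 = ((36 + 5*1)**2)**2 = ((36 + 5)**2)**2 = (41**2)**2 = 1681**2 = 2825761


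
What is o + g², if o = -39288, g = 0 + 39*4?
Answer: -14952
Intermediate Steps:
g = 156 (g = 0 + 156 = 156)
o + g² = -39288 + 156² = -39288 + 24336 = -14952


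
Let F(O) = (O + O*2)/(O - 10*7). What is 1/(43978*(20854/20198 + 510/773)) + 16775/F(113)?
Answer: 419071110458619503/196950203512062 ≈ 2127.8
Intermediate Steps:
F(O) = 3*O/(-70 + O) (F(O) = (O + 2*O)/(O - 70) = (3*O)/(-70 + O) = 3*O/(-70 + O))
1/(43978*(20854/20198 + 510/773)) + 16775/F(113) = 1/(43978*(20854/20198 + 510/773)) + 16775/((3*113/(-70 + 113))) = 1/(43978*(20854*(1/20198) + 510*(1/773))) + 16775/((3*113/43)) = 1/(43978*(10427/10099 + 510/773)) + 16775/((3*113*(1/43))) = 1/(43978*(13210561/7806527)) + 16775/(339/43) = (1/43978)*(7806527/13210561) + 16775*(43/339) = 7806527/580974051658 + 721325/339 = 419071110458619503/196950203512062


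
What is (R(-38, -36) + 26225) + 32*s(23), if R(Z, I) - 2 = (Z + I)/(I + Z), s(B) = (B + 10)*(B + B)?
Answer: 74804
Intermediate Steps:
s(B) = 2*B*(10 + B) (s(B) = (10 + B)*(2*B) = 2*B*(10 + B))
R(Z, I) = 3 (R(Z, I) = 2 + (Z + I)/(I + Z) = 2 + (I + Z)/(I + Z) = 2 + 1 = 3)
(R(-38, -36) + 26225) + 32*s(23) = (3 + 26225) + 32*(2*23*(10 + 23)) = 26228 + 32*(2*23*33) = 26228 + 32*1518 = 26228 + 48576 = 74804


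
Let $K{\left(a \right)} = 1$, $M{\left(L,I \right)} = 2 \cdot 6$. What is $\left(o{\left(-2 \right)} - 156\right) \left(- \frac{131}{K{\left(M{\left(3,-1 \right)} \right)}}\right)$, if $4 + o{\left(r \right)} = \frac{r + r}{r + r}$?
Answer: $20829$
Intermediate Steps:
$M{\left(L,I \right)} = 12$
$o{\left(r \right)} = -3$ ($o{\left(r \right)} = -4 + \frac{r + r}{r + r} = -4 + \frac{2 r}{2 r} = -4 + 2 r \frac{1}{2 r} = -4 + 1 = -3$)
$\left(o{\left(-2 \right)} - 156\right) \left(- \frac{131}{K{\left(M{\left(3,-1 \right)} \right)}}\right) = \left(-3 - 156\right) \left(- \frac{131}{1}\right) = - 159 \left(\left(-131\right) 1\right) = \left(-159\right) \left(-131\right) = 20829$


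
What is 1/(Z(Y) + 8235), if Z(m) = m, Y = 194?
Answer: 1/8429 ≈ 0.00011864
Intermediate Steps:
1/(Z(Y) + 8235) = 1/(194 + 8235) = 1/8429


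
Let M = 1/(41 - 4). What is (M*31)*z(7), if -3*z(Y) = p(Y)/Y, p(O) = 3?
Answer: -31/259 ≈ -0.11969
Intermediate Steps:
z(Y) = -1/Y
M = 1/37 ≈ 0.027027
(M*31)*z(7) = ((1/37)*31)*(-1/7) = 31*(-1*⅐)/37 = (31/37)*(-⅐) = -31/259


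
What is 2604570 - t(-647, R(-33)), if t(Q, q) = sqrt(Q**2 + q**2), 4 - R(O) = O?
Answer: 2604570 - sqrt(419978) ≈ 2.6039e+6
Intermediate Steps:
R(O) = 4 - O
2604570 - t(-647, R(-33)) = 2604570 - sqrt((-647)**2 + (4 - 1*(-33))**2) = 2604570 - sqrt(418609 + (4 + 33)**2) = 2604570 - sqrt(418609 + 37**2) = 2604570 - sqrt(418609 + 1369) = 2604570 - sqrt(419978)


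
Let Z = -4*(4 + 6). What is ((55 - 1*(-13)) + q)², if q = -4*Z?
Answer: 51984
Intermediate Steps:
Z = -40 (Z = -4*10 = -40)
q = 160 (q = -4*(-40) = 160)
((55 - 1*(-13)) + q)² = ((55 - 1*(-13)) + 160)² = ((55 + 13) + 160)² = (68 + 160)² = 228² = 51984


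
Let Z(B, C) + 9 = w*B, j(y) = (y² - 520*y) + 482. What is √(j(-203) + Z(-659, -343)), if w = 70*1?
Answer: 2*√25278 ≈ 317.98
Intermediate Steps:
w = 70
j(y) = 482 + y² - 520*y
Z(B, C) = -9 + 70*B
√(j(-203) + Z(-659, -343)) = √((482 + (-203)² - 520*(-203)) + (-9 + 70*(-659))) = √((482 + 41209 + 105560) + (-9 - 46130)) = √(147251 - 46139) = √101112 = 2*√25278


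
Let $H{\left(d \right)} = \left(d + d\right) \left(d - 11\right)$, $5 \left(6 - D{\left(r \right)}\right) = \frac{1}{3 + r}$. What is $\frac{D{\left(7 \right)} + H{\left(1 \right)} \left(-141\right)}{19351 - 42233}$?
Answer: $- \frac{141299}{1144100} \approx -0.1235$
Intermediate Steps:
$D{\left(r \right)} = 6 - \frac{1}{5 \left(3 + r\right)}$
$H{\left(d \right)} = 2 d \left(-11 + d\right)$
$\frac{D{\left(7 \right)} + H{\left(1 \right)} \left(-141\right)}{19351 - 42233} = \frac{\frac{89 + 30 \cdot 7}{5 \left(3 + 7\right)} + 2 \cdot 1 \left(-11 + 1\right) \left(-141\right)}{19351 - 42233} = \frac{\frac{89 + 210}{5 \cdot 10} + 2 \cdot 1 \left(-10\right) \left(-141\right)}{-22882} = \left(\frac{1}{5} \cdot \frac{1}{10} \cdot 299 - -2820\right) \left(- \frac{1}{22882}\right) = \left(\frac{299}{50} + 2820\right) \left(- \frac{1}{22882}\right) = \frac{141299}{50} \left(- \frac{1}{22882}\right) = - \frac{141299}{1144100}$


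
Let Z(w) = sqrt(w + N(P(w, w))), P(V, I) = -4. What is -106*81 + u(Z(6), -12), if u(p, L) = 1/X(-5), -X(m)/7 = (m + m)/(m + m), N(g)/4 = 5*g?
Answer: -60103/7 ≈ -8586.1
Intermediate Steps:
N(g) = 20*g (N(g) = 4*(5*g) = 20*g)
X(m) = -7 (X(m) = -7*(m + m)/(m + m) = -7*2*m/(2*m) = -7*2*m*1/(2*m) = -7*1 = -7)
Z(w) = sqrt(-80 + w) (Z(w) = sqrt(w + 20*(-4)) = sqrt(w - 80) = sqrt(-80 + w))
u(p, L) = -1/7 (u(p, L) = 1/(-7) = -1/7)
-106*81 + u(Z(6), -12) = -106*81 - 1/7 = -8586 - 1/7 = -60103/7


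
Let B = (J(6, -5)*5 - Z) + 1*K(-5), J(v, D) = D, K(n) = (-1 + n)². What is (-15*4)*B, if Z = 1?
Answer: -600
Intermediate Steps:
B = 10 (B = (-5*5 - 1*1) + 1*(-1 - 5)² = (-25 - 1) + 1*(-6)² = -26 + 1*36 = -26 + 36 = 10)
(-15*4)*B = -15*4*10 = -60*10 = -600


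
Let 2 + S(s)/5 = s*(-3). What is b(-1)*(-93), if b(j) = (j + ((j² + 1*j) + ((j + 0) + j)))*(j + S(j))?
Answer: 1116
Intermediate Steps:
S(s) = -10 - 15*s (S(s) = -10 + 5*(s*(-3)) = -10 + 5*(-3*s) = -10 - 15*s)
b(j) = (-10 - 14*j)*(j² + 4*j) (b(j) = (j + ((j² + 1*j) + ((j + 0) + j)))*(j + (-10 - 15*j)) = (j + ((j² + j) + (j + j)))*(-10 - 14*j) = (j + ((j + j²) + 2*j))*(-10 - 14*j) = (j + (j² + 3*j))*(-10 - 14*j) = (j² + 4*j)*(-10 - 14*j) = (-10 - 14*j)*(j² + 4*j))
b(-1)*(-93) = (2*(-1)*(-20 - 33*(-1) - 7*(-1)²))*(-93) = (2*(-1)*(-20 + 33 - 7*1))*(-93) = (2*(-1)*(-20 + 33 - 7))*(-93) = (2*(-1)*6)*(-93) = -12*(-93) = 1116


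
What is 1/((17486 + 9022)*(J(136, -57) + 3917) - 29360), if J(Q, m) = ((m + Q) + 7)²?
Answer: 1/299855644 ≈ 3.3349e-9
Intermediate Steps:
J(Q, m) = (7 + Q + m)² (J(Q, m) = ((Q + m) + 7)² = (7 + Q + m)²)
1/((17486 + 9022)*(J(136, -57) + 3917) - 29360) = 1/((17486 + 9022)*((7 + 136 - 57)² + 3917) - 29360) = 1/(26508*(86² + 3917) - 29360) = 1/(26508*(7396 + 3917) - 29360) = 1/(26508*11313 - 29360) = 1/(299885004 - 29360) = 1/299855644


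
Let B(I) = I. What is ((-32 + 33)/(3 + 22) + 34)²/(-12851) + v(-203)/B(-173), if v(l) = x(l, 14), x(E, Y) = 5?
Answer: -165446148/1389514375 ≈ -0.11907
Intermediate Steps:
v(l) = 5
((-32 + 33)/(3 + 22) + 34)²/(-12851) + v(-203)/B(-173) = ((-32 + 33)/(3 + 22) + 34)²/(-12851) + 5/(-173) = (1/25 + 34)²*(-1/12851) + 5*(-1/173) = (1*(1/25) + 34)²*(-1/12851) - 5/173 = (1/25 + 34)²*(-1/12851) - 5/173 = (851/25)²*(-1/12851) - 5/173 = (724201/625)*(-1/12851) - 5/173 = -724201/8031875 - 5/173 = -165446148/1389514375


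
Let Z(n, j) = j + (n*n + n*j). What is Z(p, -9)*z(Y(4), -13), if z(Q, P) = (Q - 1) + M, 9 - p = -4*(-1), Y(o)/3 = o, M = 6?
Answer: -493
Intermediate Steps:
Y(o) = 3*o
p = 5 (p = 9 - (-4)*(-1) = 9 - 1*4 = 9 - 4 = 5)
Z(n, j) = j + n**2 + j*n (Z(n, j) = j + (n**2 + j*n) = j + n**2 + j*n)
z(Q, P) = 5 + Q (z(Q, P) = (Q - 1) + 6 = (-1 + Q) + 6 = 5 + Q)
Z(p, -9)*z(Y(4), -13) = (-9 + 5**2 - 9*5)*(5 + 3*4) = (-9 + 25 - 45)*(5 + 12) = -29*17 = -493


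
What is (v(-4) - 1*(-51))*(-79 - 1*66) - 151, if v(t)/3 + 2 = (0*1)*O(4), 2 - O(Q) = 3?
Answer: -6676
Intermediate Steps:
O(Q) = -1 (O(Q) = 2 - 1*3 = 2 - 3 = -1)
v(t) = -6 (v(t) = -6 + 3*((0*1)*(-1)) = -6 + 3*(0*(-1)) = -6 + 3*0 = -6 + 0 = -6)
(v(-4) - 1*(-51))*(-79 - 1*66) - 151 = (-6 - 1*(-51))*(-79 - 1*66) - 151 = (-6 + 51)*(-79 - 66) - 151 = 45*(-145) - 151 = -6525 - 151 = -6676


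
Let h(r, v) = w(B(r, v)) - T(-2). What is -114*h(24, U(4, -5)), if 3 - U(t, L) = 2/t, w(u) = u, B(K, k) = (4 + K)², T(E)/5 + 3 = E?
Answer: -92226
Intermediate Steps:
T(E) = -15 + 5*E
U(t, L) = 3 - 2/t
h(r, v) = 25 + (4 + r)² (h(r, v) = (4 + r)² - (-15 + 5*(-2)) = (4 + r)² - (-15 - 10) = (4 + r)² - 1*(-25) = (4 + r)² + 25 = 25 + (4 + r)²)
-114*h(24, U(4, -5)) = -114*(25 + (4 + 24)²) = -114*(25 + 28²) = -114*(25 + 784) = -114*809 = -92226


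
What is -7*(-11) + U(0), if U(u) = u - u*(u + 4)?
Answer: 77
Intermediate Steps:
U(u) = u - u*(4 + u)
-7*(-11) + U(0) = -7*(-11) - 1*0*(3 + 0) = 77 - 1*0*3 = 77 + 0 = 77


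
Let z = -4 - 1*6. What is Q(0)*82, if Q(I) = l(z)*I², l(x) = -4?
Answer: 0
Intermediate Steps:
z = -10 (z = -4 - 6 = -10)
Q(I) = -4*I²
Q(0)*82 = -4*0²*82 = -4*0*82 = 0*82 = 0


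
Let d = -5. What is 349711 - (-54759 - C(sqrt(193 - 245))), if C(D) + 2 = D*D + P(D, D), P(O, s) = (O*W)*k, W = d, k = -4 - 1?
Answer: 404416 + 50*I*sqrt(13) ≈ 4.0442e+5 + 180.28*I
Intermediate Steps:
k = -5
W = -5
P(O, s) = 25*O (P(O, s) = (O*(-5))*(-5) = -5*O*(-5) = 25*O)
C(D) = -2 + D**2 + 25*D (C(D) = -2 + (D*D + 25*D) = -2 + (D**2 + 25*D) = -2 + D**2 + 25*D)
349711 - (-54759 - C(sqrt(193 - 245))) = 349711 - (-54759 - (-2 + (sqrt(193 - 245))**2 + 25*sqrt(193 - 245))) = 349711 - (-54759 - (-2 + (sqrt(-52))**2 + 25*sqrt(-52))) = 349711 - (-54759 - (-2 + (2*I*sqrt(13))**2 + 25*(2*I*sqrt(13)))) = 349711 - (-54759 - (-2 - 52 + 50*I*sqrt(13))) = 349711 - (-54759 - (-54 + 50*I*sqrt(13))) = 349711 - (-54759 + (54 - 50*I*sqrt(13))) = 349711 - (-54705 - 50*I*sqrt(13)) = 349711 + (54705 + 50*I*sqrt(13)) = 404416 + 50*I*sqrt(13)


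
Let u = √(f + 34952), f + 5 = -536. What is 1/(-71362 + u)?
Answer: -71362/5092500633 - √34411/5092500633 ≈ -1.4050e-5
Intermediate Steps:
f = -541 (f = -5 - 536 = -541)
u = √34411 (u = √(-541 + 34952) = √34411 ≈ 185.50)
1/(-71362 + u) = 1/(-71362 + √34411)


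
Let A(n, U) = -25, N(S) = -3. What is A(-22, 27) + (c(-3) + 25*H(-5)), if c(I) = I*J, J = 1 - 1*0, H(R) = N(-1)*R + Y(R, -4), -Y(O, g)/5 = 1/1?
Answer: 222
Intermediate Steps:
Y(O, g) = -5 (Y(O, g) = -5/1 = -5*1 = -5)
H(R) = -5 - 3*R (H(R) = -3*R - 5 = -5 - 3*R)
J = 1 (J = 1 + 0 = 1)
c(I) = I (c(I) = I*1 = I)
A(-22, 27) + (c(-3) + 25*H(-5)) = -25 + (-3 + 25*(-5 - 3*(-5))) = -25 + (-3 + 25*(-5 + 15)) = -25 + (-3 + 25*10) = -25 + (-3 + 250) = -25 + 247 = 222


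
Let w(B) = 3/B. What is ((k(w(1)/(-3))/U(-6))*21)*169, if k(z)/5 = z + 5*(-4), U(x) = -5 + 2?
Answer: 124215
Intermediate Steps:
U(x) = -3
k(z) = -100 + 5*z (k(z) = 5*(z + 5*(-4)) = 5*(z - 20) = 5*(-20 + z) = -100 + 5*z)
((k(w(1)/(-3))/U(-6))*21)*169 = (((-100 + 5*((3/1)/(-3)))/(-3))*21)*169 = (-(-100 + 5*((3*1)*(-⅓)))/3*21)*169 = (-(-100 + 5*(3*(-⅓)))/3*21)*169 = (-(-100 + 5*(-1))/3*21)*169 = (-(-100 - 5)/3*21)*169 = (-⅓*(-105)*21)*169 = (35*21)*169 = 735*169 = 124215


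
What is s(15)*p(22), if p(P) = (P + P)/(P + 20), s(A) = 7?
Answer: 22/3 ≈ 7.3333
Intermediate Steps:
p(P) = 2*P/(20 + P) (p(P) = (2*P)/(20 + P) = 2*P/(20 + P))
s(15)*p(22) = 7*(2*22/(20 + 22)) = 7*(2*22/42) = 7*(2*22*(1/42)) = 7*(22/21) = 22/3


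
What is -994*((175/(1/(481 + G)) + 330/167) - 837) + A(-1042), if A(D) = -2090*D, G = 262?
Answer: -21081588384/167 ≈ -1.2624e+8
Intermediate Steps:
-994*((175/(1/(481 + G)) + 330/167) - 837) + A(-1042) = -994*((175/(1/(481 + 262)) + 330/167) - 837) - 2090*(-1042) = -994*((175/(1/743) + 330*(1/167)) - 837) + 2177780 = -994*((175/(1/743) + 330/167) - 837) + 2177780 = -994*((175*743 + 330/167) - 837) + 2177780 = -994*((130025 + 330/167) - 837) + 2177780 = -994*(21714505/167 - 837) + 2177780 = -994*21574726/167 + 2177780 = -21445277644/167 + 2177780 = -21081588384/167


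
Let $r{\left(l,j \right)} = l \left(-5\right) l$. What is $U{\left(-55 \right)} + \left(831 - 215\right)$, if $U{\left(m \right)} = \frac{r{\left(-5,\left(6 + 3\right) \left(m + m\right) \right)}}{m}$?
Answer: $\frac{6801}{11} \approx 618.27$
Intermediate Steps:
$r{\left(l,j \right)} = - 5 l^{2}$ ($r{\left(l,j \right)} = - 5 l l = - 5 l^{2}$)
$U{\left(m \right)} = - \frac{125}{m}$ ($U{\left(m \right)} = \frac{\left(-5\right) \left(-5\right)^{2}}{m} = \frac{\left(-5\right) 25}{m} = - \frac{125}{m}$)
$U{\left(-55 \right)} + \left(831 - 215\right) = - \frac{125}{-55} + \left(831 - 215\right) = \left(-125\right) \left(- \frac{1}{55}\right) + 616 = \frac{25}{11} + 616 = \frac{6801}{11}$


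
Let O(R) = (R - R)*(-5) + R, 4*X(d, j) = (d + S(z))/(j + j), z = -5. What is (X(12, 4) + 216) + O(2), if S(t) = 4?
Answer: 437/2 ≈ 218.50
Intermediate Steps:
X(d, j) = (4 + d)/(8*j) (X(d, j) = ((d + 4)/(j + j))/4 = ((4 + d)/((2*j)))/4 = ((4 + d)*(1/(2*j)))/4 = ((4 + d)/(2*j))/4 = (4 + d)/(8*j))
O(R) = R (O(R) = 0*(-5) + R = 0 + R = R)
(X(12, 4) + 216) + O(2) = ((⅛)*(4 + 12)/4 + 216) + 2 = ((⅛)*(¼)*16 + 216) + 2 = (½ + 216) + 2 = 433/2 + 2 = 437/2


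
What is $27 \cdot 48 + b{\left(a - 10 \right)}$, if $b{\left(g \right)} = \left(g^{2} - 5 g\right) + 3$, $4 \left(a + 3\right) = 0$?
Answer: $1533$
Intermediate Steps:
$a = -3$ ($a = -3 + \frac{1}{4} \cdot 0 = -3 + 0 = -3$)
$b{\left(g \right)} = 3 + g^{2} - 5 g$
$27 \cdot 48 + b{\left(a - 10 \right)} = 27 \cdot 48 + \left(3 + \left(-3 - 10\right)^{2} - 5 \left(-3 - 10\right)\right) = 1296 + \left(3 + \left(-3 - 10\right)^{2} - 5 \left(-3 - 10\right)\right) = 1296 + \left(3 + \left(-13\right)^{2} - -65\right) = 1296 + \left(3 + 169 + 65\right) = 1296 + 237 = 1533$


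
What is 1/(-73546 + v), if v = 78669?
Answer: 1/5123 ≈ 0.00019520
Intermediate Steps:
1/(-73546 + v) = 1/(-73546 + 78669) = 1/5123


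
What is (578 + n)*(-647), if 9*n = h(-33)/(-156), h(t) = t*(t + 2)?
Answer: -174795461/468 ≈ -3.7349e+5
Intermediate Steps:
h(t) = t*(2 + t)
n = -341/468 (n = (-33*(2 - 33)/(-156))/9 = (-33*(-31)*(-1/156))/9 = (1023*(-1/156))/9 = (⅑)*(-341/52) = -341/468 ≈ -0.72863)
(578 + n)*(-647) = (578 - 341/468)*(-647) = (270163/468)*(-647) = -174795461/468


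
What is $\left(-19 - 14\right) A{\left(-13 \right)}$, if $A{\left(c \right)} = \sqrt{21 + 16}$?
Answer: $- 33 \sqrt{37} \approx -200.73$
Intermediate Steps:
$A{\left(c \right)} = \sqrt{37}$
$\left(-19 - 14\right) A{\left(-13 \right)} = \left(-19 - 14\right) \sqrt{37} = - 33 \sqrt{37}$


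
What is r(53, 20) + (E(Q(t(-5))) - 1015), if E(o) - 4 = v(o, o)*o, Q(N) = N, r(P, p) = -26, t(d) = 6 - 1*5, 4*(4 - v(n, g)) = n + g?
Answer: -2067/2 ≈ -1033.5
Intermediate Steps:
v(n, g) = 4 - g/4 - n/4 (v(n, g) = 4 - (n + g)/4 = 4 - (g + n)/4 = 4 + (-g/4 - n/4) = 4 - g/4 - n/4)
t(d) = 1 (t(d) = 6 - 5 = 1)
E(o) = 4 + o*(4 - o/2) (E(o) = 4 + (4 - o/4 - o/4)*o = 4 + (4 - o/2)*o = 4 + o*(4 - o/2))
r(53, 20) + (E(Q(t(-5))) - 1015) = -26 + ((4 - 1/2*1*(-8 + 1)) - 1015) = -26 + ((4 - 1/2*1*(-7)) - 1015) = -26 + ((4 + 7/2) - 1015) = -26 + (15/2 - 1015) = -26 - 2015/2 = -2067/2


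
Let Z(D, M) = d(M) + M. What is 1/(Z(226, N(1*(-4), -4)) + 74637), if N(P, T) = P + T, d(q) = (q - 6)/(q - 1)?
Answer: 9/671675 ≈ 1.3399e-5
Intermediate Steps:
d(q) = (-6 + q)/(-1 + q)
Z(D, M) = M + (-6 + M)/(-1 + M) (Z(D, M) = (-6 + M)/(-1 + M) + M = M + (-6 + M)/(-1 + M))
1/(Z(226, N(1*(-4), -4)) + 74637) = 1/((-6 + (1*(-4) - 4)²)/(-1 + (1*(-4) - 4)) + 74637) = 1/((-6 + (-4 - 4)²)/(-1 + (-4 - 4)) + 74637) = 1/((-6 + (-8)²)/(-1 - 8) + 74637) = 1/((-6 + 64)/(-9) + 74637) = 1/(-⅑*58 + 74637) = 1/(-58/9 + 74637) = 1/(671675/9) = 9/671675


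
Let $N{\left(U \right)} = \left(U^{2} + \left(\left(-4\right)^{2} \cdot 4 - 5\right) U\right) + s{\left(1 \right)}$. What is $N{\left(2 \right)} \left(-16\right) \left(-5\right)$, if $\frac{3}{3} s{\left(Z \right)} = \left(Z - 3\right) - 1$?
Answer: $9520$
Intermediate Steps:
$s{\left(Z \right)} = -4 + Z$ ($s{\left(Z \right)} = \left(Z - 3\right) - 1 = \left(-3 + Z\right) - 1 = -4 + Z$)
$N{\left(U \right)} = -3 + U^{2} + 59 U$ ($N{\left(U \right)} = \left(U^{2} + \left(\left(-4\right)^{2} \cdot 4 - 5\right) U\right) + \left(-4 + 1\right) = \left(U^{2} + \left(16 \cdot 4 - 5\right) U\right) - 3 = \left(U^{2} + \left(64 - 5\right) U\right) - 3 = \left(U^{2} + 59 U\right) - 3 = -3 + U^{2} + 59 U$)
$N{\left(2 \right)} \left(-16\right) \left(-5\right) = \left(-3 + 2^{2} + 59 \cdot 2\right) \left(-16\right) \left(-5\right) = \left(-3 + 4 + 118\right) \left(-16\right) \left(-5\right) = 119 \left(-16\right) \left(-5\right) = \left(-1904\right) \left(-5\right) = 9520$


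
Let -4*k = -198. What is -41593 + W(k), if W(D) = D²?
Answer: -156571/4 ≈ -39143.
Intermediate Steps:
k = 99/2 (k = -¼*(-198) = 99/2 ≈ 49.500)
-41593 + W(k) = -41593 + (99/2)² = -41593 + 9801/4 = -156571/4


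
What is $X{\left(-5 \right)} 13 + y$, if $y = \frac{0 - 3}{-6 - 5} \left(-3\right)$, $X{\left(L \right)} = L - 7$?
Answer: $- \frac{1725}{11} \approx -156.82$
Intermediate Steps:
$X{\left(L \right)} = -7 + L$
$y = - \frac{9}{11}$ ($y = - \frac{3}{-11} \left(-3\right) = \left(-3\right) \left(- \frac{1}{11}\right) \left(-3\right) = \frac{3}{11} \left(-3\right) = - \frac{9}{11} \approx -0.81818$)
$X{\left(-5 \right)} 13 + y = \left(-7 - 5\right) 13 - \frac{9}{11} = \left(-12\right) 13 - \frac{9}{11} = -156 - \frac{9}{11} = - \frac{1725}{11}$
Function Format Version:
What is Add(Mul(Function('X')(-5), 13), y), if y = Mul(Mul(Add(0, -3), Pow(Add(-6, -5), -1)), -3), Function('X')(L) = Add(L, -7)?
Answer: Rational(-1725, 11) ≈ -156.82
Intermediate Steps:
Function('X')(L) = Add(-7, L)
y = Rational(-9, 11) (y = Mul(Mul(-3, Pow(-11, -1)), -3) = Mul(Mul(-3, Rational(-1, 11)), -3) = Mul(Rational(3, 11), -3) = Rational(-9, 11) ≈ -0.81818)
Add(Mul(Function('X')(-5), 13), y) = Add(Mul(Add(-7, -5), 13), Rational(-9, 11)) = Add(Mul(-12, 13), Rational(-9, 11)) = Add(-156, Rational(-9, 11)) = Rational(-1725, 11)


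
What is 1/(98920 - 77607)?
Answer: 1/21313 ≈ 4.6920e-5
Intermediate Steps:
1/(98920 - 77607) = 1/21313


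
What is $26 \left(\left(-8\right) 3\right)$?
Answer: $-624$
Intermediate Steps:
$26 \left(\left(-8\right) 3\right) = 26 \left(-24\right) = -624$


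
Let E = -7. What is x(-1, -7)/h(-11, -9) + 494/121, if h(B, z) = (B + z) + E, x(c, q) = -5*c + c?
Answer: 12854/3267 ≈ 3.9345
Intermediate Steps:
x(c, q) = -4*c
h(B, z) = -7 + B + z (h(B, z) = (B + z) - 7 = -7 + B + z)
x(-1, -7)/h(-11, -9) + 494/121 = (-4*(-1))/(-7 - 11 - 9) + 494/121 = 4/(-27) + 494*(1/121) = 4*(-1/27) + 494/121 = -4/27 + 494/121 = 12854/3267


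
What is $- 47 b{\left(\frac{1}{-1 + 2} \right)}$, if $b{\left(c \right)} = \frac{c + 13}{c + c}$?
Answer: $-329$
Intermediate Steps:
$b{\left(c \right)} = \frac{13 + c}{2 c}$
$- 47 b{\left(\frac{1}{-1 + 2} \right)} = - 47 \frac{13 + \frac{1}{-1 + 2}}{2 \frac{1}{-1 + 2}} = - 47 \frac{13 + 1^{-1}}{2 \cdot 1^{-1}} = - 47 \frac{13 + 1}{2 \cdot 1} = - 47 \cdot \frac{1}{2} \cdot 1 \cdot 14 = \left(-47\right) 7 = -329$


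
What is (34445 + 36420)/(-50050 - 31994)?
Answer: -70865/82044 ≈ -0.86374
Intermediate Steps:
(34445 + 36420)/(-50050 - 31994) = 70865/(-82044) = 70865*(-1/82044) = -70865/82044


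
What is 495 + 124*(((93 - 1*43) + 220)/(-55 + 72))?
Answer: 41895/17 ≈ 2464.4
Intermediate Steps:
495 + 124*(((93 - 1*43) + 220)/(-55 + 72)) = 495 + 124*(((93 - 43) + 220)/17) = 495 + 124*((50 + 220)*(1/17)) = 495 + 124*(270*(1/17)) = 495 + 124*(270/17) = 495 + 33480/17 = 41895/17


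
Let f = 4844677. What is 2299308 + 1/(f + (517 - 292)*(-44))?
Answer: 11116641434317/4834777 ≈ 2.2993e+6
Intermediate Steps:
2299308 + 1/(f + (517 - 292)*(-44)) = 2299308 + 1/(4844677 + (517 - 292)*(-44)) = 2299308 + 1/(4844677 + 225*(-44)) = 2299308 + 1/(4844677 - 9900) = 2299308 + 1/4834777 = 11116641434317/4834777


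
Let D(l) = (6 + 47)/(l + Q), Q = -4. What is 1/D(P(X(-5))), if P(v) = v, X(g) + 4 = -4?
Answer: -12/53 ≈ -0.22642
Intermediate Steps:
X(g) = -8 (X(g) = -4 - 4 = -8)
D(l) = 53/(-4 + l) (D(l) = (6 + 47)/(l - 4) = 53/(-4 + l))
1/D(P(X(-5))) = 1/(53/(-4 - 8)) = 1/(53/(-12)) = 1/(53*(-1/12)) = 1/(-53/12) = -12/53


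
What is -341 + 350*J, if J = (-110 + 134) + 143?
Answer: 58109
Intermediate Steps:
J = 167 (J = 24 + 143 = 167)
-341 + 350*J = -341 + 350*167 = -341 + 58450 = 58109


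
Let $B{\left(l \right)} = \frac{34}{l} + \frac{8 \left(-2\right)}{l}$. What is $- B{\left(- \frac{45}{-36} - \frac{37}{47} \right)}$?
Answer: $- \frac{1128}{29} \approx -38.897$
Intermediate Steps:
$B{\left(l \right)} = \frac{18}{l}$ ($B{\left(l \right)} = \frac{34}{l} - \frac{16}{l} = \frac{18}{l}$)
$- B{\left(- \frac{45}{-36} - \frac{37}{47} \right)} = - \frac{18}{- \frac{45}{-36} - \frac{37}{47}} = - \frac{18}{\left(-45\right) \left(- \frac{1}{36}\right) - \frac{37}{47}} = - \frac{18}{\frac{5}{4} - \frac{37}{47}} = - \frac{18}{\frac{87}{188}} = - \frac{18 \cdot 188}{87} = \left(-1\right) \frac{1128}{29} = - \frac{1128}{29}$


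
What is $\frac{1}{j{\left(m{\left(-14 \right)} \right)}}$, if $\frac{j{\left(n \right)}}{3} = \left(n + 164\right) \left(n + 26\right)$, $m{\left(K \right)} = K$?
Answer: $\frac{1}{5400} \approx 0.00018519$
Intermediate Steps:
$j{\left(n \right)} = 3 \left(26 + n\right) \left(164 + n\right)$ ($j{\left(n \right)} = 3 \left(n + 164\right) \left(n + 26\right) = 3 \left(164 + n\right) \left(26 + n\right) = 3 \left(26 + n\right) \left(164 + n\right)$)
$\frac{1}{j{\left(m{\left(-14 \right)} \right)}} = \frac{1}{12792 + 3 \left(-14\right)^{2} + 570 \left(-14\right)} = \frac{1}{12792 + 3 \cdot 196 - 7980} = \frac{1}{12792 + 588 - 7980} = \frac{1}{5400}$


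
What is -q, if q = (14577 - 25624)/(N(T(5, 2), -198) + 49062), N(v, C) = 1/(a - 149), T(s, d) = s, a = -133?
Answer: 3115254/13835483 ≈ 0.22516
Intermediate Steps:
N(v, C) = -1/282 (N(v, C) = 1/(-133 - 149) = 1/(-282) = -1/282)
q = -3115254/13835483 (q = (14577 - 25624)/(-1/282 + 49062) = -11047/13835483/282 = -11047*282/13835483 = -3115254/13835483 ≈ -0.22516)
-q = -1*(-3115254/13835483) = 3115254/13835483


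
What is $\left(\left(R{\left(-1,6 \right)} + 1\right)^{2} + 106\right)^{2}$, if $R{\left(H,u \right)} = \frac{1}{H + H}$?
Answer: $\frac{180625}{16} \approx 11289.0$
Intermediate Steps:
$R{\left(H,u \right)} = \frac{1}{2 H}$
$\left(\left(R{\left(-1,6 \right)} + 1\right)^{2} + 106\right)^{2} = \left(\left(\frac{1}{2 \left(-1\right)} + 1\right)^{2} + 106\right)^{2} = \left(\left(\frac{1}{2} \left(-1\right) + 1\right)^{2} + 106\right)^{2} = \left(\left(- \frac{1}{2} + 1\right)^{2} + 106\right)^{2} = \left(\left(\frac{1}{2}\right)^{2} + 106\right)^{2} = \left(\frac{1}{4} + 106\right)^{2} = \left(\frac{425}{4}\right)^{2} = \frac{180625}{16}$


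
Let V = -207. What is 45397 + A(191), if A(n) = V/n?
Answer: 8670620/191 ≈ 45396.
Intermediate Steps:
A(n) = -207/n
45397 + A(191) = 45397 - 207/191 = 8670620/191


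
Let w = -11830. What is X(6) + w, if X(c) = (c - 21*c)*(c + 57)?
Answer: -19390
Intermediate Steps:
X(c) = -20*c*(57 + c) (X(c) = (-20*c)*(57 + c) = -20*c*(57 + c))
X(6) + w = -20*6*(57 + 6) - 11830 = -20*6*63 - 11830 = -7560 - 11830 = -19390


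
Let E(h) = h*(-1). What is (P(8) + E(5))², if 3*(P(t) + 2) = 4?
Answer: 289/9 ≈ 32.111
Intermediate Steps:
E(h) = -h
P(t) = -⅔ (P(t) = -2 + (⅓)*4 = -2 + 4/3 = -⅔)
(P(8) + E(5))² = (-⅔ - 1*5)² = (-⅔ - 5)² = (-17/3)² = 289/9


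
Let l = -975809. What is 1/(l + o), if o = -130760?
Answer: -1/1106569 ≈ -9.0369e-7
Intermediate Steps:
1/(l + o) = 1/(-975809 - 130760) = 1/(-1106569) = -1/1106569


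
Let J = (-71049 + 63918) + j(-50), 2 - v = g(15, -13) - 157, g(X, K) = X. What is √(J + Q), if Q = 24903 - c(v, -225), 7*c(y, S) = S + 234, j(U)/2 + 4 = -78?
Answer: √862729/7 ≈ 132.69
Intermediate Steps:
j(U) = -164 (j(U) = -8 + 2*(-78) = -8 - 156 = -164)
v = 144 (v = 2 - (15 - 157) = 2 - 1*(-142) = 2 + 142 = 144)
c(y, S) = 234/7 + S/7 (c(y, S) = (S + 234)/7 = (234 + S)/7 = 234/7 + S/7)
Q = 174312/7 (Q = 24903 - (234/7 + (⅐)*(-225)) = 24903 - (234/7 - 225/7) = 24903 - 1*9/7 = 24903 - 9/7 = 174312/7 ≈ 24902.)
J = -7295 (J = (-71049 + 63918) - 164 = -7131 - 164 = -7295)
√(J + Q) = √(-7295 + 174312/7) = √(123247/7) = √862729/7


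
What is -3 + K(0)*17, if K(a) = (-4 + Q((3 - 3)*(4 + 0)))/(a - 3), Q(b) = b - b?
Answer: 59/3 ≈ 19.667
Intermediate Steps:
Q(b) = 0
K(a) = -4/(-3 + a) (K(a) = (-4 + 0)/(a - 3) = -4/(-3 + a))
-3 + K(0)*17 = -3 - 4/(-3 + 0)*17 = -3 - 4/(-3)*17 = -3 - 4*(-⅓)*17 = -3 + (4/3)*17 = -3 + 68/3 = 59/3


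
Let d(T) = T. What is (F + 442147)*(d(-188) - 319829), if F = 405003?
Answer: -271102401550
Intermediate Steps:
(F + 442147)*(d(-188) - 319829) = (405003 + 442147)*(-188 - 319829) = 847150*(-320017) = -271102401550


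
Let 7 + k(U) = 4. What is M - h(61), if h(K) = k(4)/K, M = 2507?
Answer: 152930/61 ≈ 2507.1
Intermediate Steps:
k(U) = -3 (k(U) = -7 + 4 = -3)
h(K) = -3/K
M - h(61) = 2507 - (-3)/61 = 2507 - 1*(-3/61) = 2507 + 3/61 = 152930/61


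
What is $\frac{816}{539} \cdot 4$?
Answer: $\frac{3264}{539} \approx 6.0557$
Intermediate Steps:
$\frac{816}{539} \cdot 4 = \frac{3264}{539}$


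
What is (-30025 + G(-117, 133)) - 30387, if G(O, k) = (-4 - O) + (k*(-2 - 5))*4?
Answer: -64023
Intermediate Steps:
G(O, k) = -4 - O - 28*k (G(O, k) = (-4 - O) + (k*(-7))*4 = (-4 - O) - 7*k*4 = (-4 - O) - 28*k = -4 - O - 28*k)
(-30025 + G(-117, 133)) - 30387 = (-30025 + (-4 - 1*(-117) - 28*133)) - 30387 = (-30025 + (-4 + 117 - 3724)) - 30387 = (-30025 - 3611) - 30387 = -33636 - 30387 = -64023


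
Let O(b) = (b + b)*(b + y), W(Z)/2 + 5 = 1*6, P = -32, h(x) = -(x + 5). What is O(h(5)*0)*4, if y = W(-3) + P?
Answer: 0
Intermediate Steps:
h(x) = -5 - x (h(x) = -(5 + x) = -5 - x)
W(Z) = 2 (W(Z) = -10 + 2*(1*6) = -10 + 2*6 = -10 + 12 = 2)
y = -30 (y = 2 - 32 = -30)
O(b) = 2*b*(-30 + b) (O(b) = (b + b)*(b - 30) = (2*b)*(-30 + b) = 2*b*(-30 + b))
O(h(5)*0)*4 = (2*((-5 - 1*5)*0)*(-30 + (-5 - 1*5)*0))*4 = (2*((-5 - 5)*0)*(-30 + (-5 - 5)*0))*4 = (2*(-10*0)*(-30 - 10*0))*4 = (2*0*(-30 + 0))*4 = (2*0*(-30))*4 = 0*4 = 0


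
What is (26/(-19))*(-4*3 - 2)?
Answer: 364/19 ≈ 19.158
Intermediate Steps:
(26/(-19))*(-4*3 - 2) = (-1/19*26)*(-12 - 2) = -26/19*(-14) = 364/19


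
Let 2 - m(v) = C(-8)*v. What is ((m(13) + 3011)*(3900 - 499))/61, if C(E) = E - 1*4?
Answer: 10777769/61 ≈ 1.7668e+5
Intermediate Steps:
C(E) = -4 + E (C(E) = E - 4 = -4 + E)
m(v) = 2 + 12*v (m(v) = 2 - (-4 - 8)*v = 2 - (-12)*v = 2 + 12*v)
((m(13) + 3011)*(3900 - 499))/61 = (((2 + 12*13) + 3011)*(3900 - 499))/61 = (((2 + 156) + 3011)*3401)/61 = ((158 + 3011)*3401)/61 = (3169*3401)/61 = (1/61)*10777769 = 10777769/61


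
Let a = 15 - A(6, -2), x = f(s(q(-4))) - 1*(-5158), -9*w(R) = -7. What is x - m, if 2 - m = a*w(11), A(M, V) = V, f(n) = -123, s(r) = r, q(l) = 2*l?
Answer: 45416/9 ≈ 5046.2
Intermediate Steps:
w(R) = 7/9 (w(R) = -⅑*(-7) = 7/9)
x = 5035 (x = -123 - 1*(-5158) = -123 + 5158 = 5035)
a = 17 (a = 15 - 1*(-2) = 15 + 2 = 17)
m = -101/9 (m = 2 - 17*7/9 = 2 - 1*119/9 = 2 - 119/9 = -101/9 ≈ -11.222)
x - m = 5035 - 1*(-101/9) = 5035 + 101/9 = 45416/9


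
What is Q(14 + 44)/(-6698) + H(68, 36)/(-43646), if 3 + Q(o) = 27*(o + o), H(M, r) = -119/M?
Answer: -273113225/584681816 ≈ -0.46711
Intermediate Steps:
Q(o) = -3 + 54*o (Q(o) = -3 + 27*(o + o) = -3 + 27*(2*o) = -3 + 54*o)
Q(14 + 44)/(-6698) + H(68, 36)/(-43646) = (-3 + 54*(14 + 44))/(-6698) - 119/68/(-43646) = (-3 + 54*58)*(-1/6698) - 119*1/68*(-1/43646) = (-3 + 3132)*(-1/6698) - 7/4*(-1/43646) = 3129*(-1/6698) + 7/174584 = -3129/6698 + 7/174584 = -273113225/584681816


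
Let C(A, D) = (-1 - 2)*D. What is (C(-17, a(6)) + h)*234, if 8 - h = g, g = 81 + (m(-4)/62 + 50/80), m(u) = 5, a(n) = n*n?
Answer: -5272371/124 ≈ -42519.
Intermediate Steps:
a(n) = n**2
C(A, D) = -3*D
g = 20263/248 (g = 81 + (5/62 + 50/80) = 81 + (5*(1/62) + 50*(1/80)) = 81 + (5/62 + 5/8) = 81 + 175/248 = 20263/248 ≈ 81.706)
h = -18279/248 (h = 8 - 1*20263/248 = 8 - 20263/248 = -18279/248 ≈ -73.706)
(C(-17, a(6)) + h)*234 = (-3*6**2 - 18279/248)*234 = (-3*36 - 18279/248)*234 = (-108 - 18279/248)*234 = -45063/248*234 = -5272371/124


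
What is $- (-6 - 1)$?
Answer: $7$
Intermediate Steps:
$- (-6 - 1) = \left(-1\right) \left(-7\right) = 7$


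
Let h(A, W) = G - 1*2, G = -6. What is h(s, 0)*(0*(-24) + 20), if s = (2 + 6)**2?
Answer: -160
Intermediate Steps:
s = 64 (s = 8**2 = 64)
h(A, W) = -8 (h(A, W) = -6 - 1*2 = -6 - 2 = -8)
h(s, 0)*(0*(-24) + 20) = -8*(0*(-24) + 20) = -8*(0 + 20) = -8*20 = -160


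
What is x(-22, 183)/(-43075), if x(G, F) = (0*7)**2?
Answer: 0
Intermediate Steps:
x(G, F) = 0 (x(G, F) = 0**2 = 0)
x(-22, 183)/(-43075) = 0/(-43075) = 0*(-1/43075) = 0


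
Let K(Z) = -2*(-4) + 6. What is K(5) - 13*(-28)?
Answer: 378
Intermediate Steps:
K(Z) = 14 (K(Z) = 8 + 6 = 14)
K(5) - 13*(-28) = 14 - 13*(-28) = 14 + 364 = 378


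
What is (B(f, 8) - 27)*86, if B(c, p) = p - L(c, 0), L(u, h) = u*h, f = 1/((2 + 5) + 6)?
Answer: -1634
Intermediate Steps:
f = 1/13 (f = 1/(7 + 6) = 1/13 ≈ 0.076923)
L(u, h) = h*u
B(c, p) = p (B(c, p) = p - 0*c = p - 1*0 = p + 0 = p)
(B(f, 8) - 27)*86 = (8 - 27)*86 = -19*86 = -1634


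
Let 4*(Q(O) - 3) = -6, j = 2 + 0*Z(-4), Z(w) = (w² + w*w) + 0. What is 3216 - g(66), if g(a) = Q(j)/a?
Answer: 141503/44 ≈ 3216.0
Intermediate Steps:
Z(w) = 2*w² (Z(w) = (w² + w²) + 0 = 2*w² + 0 = 2*w²)
j = 2 (j = 2 + 0*(2*(-4)²) = 2 + 0*(2*16) = 2 + 0*32 = 2 + 0 = 2)
Q(O) = 3/2 (Q(O) = 3 + (¼)*(-6) = 3 - 3/2 = 3/2)
g(a) = 3/(2*a)
3216 - g(66) = 3216 - 3/(2*66) = 3216 - 1*1/44 = 3216 - 1/44 = 141503/44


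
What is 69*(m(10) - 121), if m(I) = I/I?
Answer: -8280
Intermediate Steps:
m(I) = 1
69*(m(10) - 121) = 69*(1 - 121) = 69*(-120) = -8280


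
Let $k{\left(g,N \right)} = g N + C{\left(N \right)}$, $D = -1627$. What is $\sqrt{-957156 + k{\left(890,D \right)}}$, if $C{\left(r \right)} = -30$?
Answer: $4 i \sqrt{150326} \approx 1550.9 i$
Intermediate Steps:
$k{\left(g,N \right)} = -30 + N g$ ($k{\left(g,N \right)} = g N - 30 = N g - 30 = -30 + N g$)
$\sqrt{-957156 + k{\left(890,D \right)}} = \sqrt{-957156 - 1448060} = \sqrt{-2405216} = 4 i \sqrt{150326}$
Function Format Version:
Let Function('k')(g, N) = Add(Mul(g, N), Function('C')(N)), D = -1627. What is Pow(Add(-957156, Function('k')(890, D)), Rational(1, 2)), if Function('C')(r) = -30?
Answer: Mul(4, I, Pow(150326, Rational(1, 2))) ≈ Mul(1550.9, I)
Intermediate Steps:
Function('k')(g, N) = Add(-30, Mul(N, g)) (Function('k')(g, N) = Add(Mul(g, N), -30) = Add(Mul(N, g), -30) = Add(-30, Mul(N, g)))
Pow(Add(-957156, Function('k')(890, D)), Rational(1, 2)) = Pow(Add(-957156, Add(-30, Mul(-1627, 890))), Rational(1, 2)) = Pow(Add(-957156, Add(-30, -1448030)), Rational(1, 2)) = Pow(Add(-957156, -1448060), Rational(1, 2)) = Pow(-2405216, Rational(1, 2)) = Mul(4, I, Pow(150326, Rational(1, 2)))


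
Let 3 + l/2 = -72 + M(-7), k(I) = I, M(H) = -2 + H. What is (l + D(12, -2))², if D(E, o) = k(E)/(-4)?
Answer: 29241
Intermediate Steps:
D(E, o) = -E/4 (D(E, o) = E/(-4) = E*(-¼) = -E/4)
l = -168 (l = -6 + 2*(-72 + (-2 - 7)) = -6 + 2*(-72 - 9) = -6 + 2*(-81) = -6 - 162 = -168)
(l + D(12, -2))² = (-168 - ¼*12)² = (-168 - 3)² = (-171)² = 29241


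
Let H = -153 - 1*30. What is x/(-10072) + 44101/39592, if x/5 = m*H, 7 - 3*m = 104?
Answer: -45446503/24923164 ≈ -1.8235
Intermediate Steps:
m = -97/3 (m = 7/3 - ⅓*104 = 7/3 - 104/3 = -97/3 ≈ -32.333)
H = -183 (H = -153 - 30 = -183)
x = 29585 (x = 5*(-97/3*(-183)) = 5*5917 = 29585)
x/(-10072) + 44101/39592 = 29585/(-10072) + 44101/39592 = 29585*(-1/10072) + 44101*(1/39592) = -29585/10072 + 44101/39592 = -45446503/24923164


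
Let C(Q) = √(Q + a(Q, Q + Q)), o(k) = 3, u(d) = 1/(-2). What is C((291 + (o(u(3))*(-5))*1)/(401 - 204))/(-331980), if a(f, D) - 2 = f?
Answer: -√186362/65400060 ≈ -6.6009e-6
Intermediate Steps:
a(f, D) = 2 + f
u(d) = -½
C(Q) = √(2 + 2*Q) (C(Q) = √(Q + (2 + Q)) = √(2 + 2*Q))
C((291 + (o(u(3))*(-5))*1)/(401 - 204))/(-331980) = √(2 + 2*((291 + (3*(-5))*1)/(401 - 204)))/(-331980) = √(2 + 2*((291 - 15*1)/197))*(-1/331980) = √(2 + 2*((291 - 15)*(1/197)))*(-1/331980) = √(2 + 2*(276*(1/197)))*(-1/331980) = √(2 + 2*(276/197))*(-1/331980) = √(2 + 552/197)*(-1/331980) = √(946/197)*(-1/331980) = (√186362/197)*(-1/331980) = -√186362/65400060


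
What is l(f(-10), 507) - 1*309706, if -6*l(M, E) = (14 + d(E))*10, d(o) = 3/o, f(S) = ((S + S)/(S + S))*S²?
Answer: -52344259/169 ≈ -3.0973e+5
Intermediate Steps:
f(S) = S² (f(S) = ((2*S)/((2*S)))*S² = ((2*S)*(1/(2*S)))*S² = 1*S² = S²)
l(M, E) = -70/3 - 5/E (l(M, E) = -(14 + 3/E)*10/6 = -(140 + 30/E)/6 = -70/3 - 5/E)
l(f(-10), 507) - 1*309706 = (-70/3 - 5/507) - 1*309706 = (-70/3 - 5*1/507) - 309706 = (-70/3 - 5/507) - 309706 = -3945/169 - 309706 = -52344259/169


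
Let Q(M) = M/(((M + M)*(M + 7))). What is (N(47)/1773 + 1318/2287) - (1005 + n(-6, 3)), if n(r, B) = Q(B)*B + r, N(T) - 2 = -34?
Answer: -80982814933/81097020 ≈ -998.59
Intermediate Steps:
N(T) = -32 (N(T) = 2 - 34 = -32)
Q(M) = 1/(2*(7 + M)) (Q(M) = M/(((2*M)*(7 + M))) = M/((2*M*(7 + M))) = M*(1/(2*M*(7 + M))) = 1/(2*(7 + M)))
n(r, B) = r + B/(2*(7 + B)) (n(r, B) = (1/(2*(7 + B)))*B + r = B/(2*(7 + B)) + r = r + B/(2*(7 + B)))
(N(47)/1773 + 1318/2287) - (1005 + n(-6, 3)) = (-32/1773 + 1318/2287) - (1005 + ((½)*3 - 6*(7 + 3))/(7 + 3)) = (-32*1/1773 + 1318*(1/2287)) - (1005 + (3/2 - 6*10)/10) = (-32/1773 + 1318/2287) - (1005 + (3/2 - 60)/10) = 2263630/4054851 - (1005 + (⅒)*(-117/2)) = 2263630/4054851 - (1005 - 117/20) = 2263630/4054851 - 1*19983/20 = 2263630/4054851 - 19983/20 = -80982814933/81097020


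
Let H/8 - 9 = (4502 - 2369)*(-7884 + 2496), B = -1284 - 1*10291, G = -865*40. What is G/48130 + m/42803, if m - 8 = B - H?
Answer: 442307107529/206010839 ≈ 2147.0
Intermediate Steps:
G = -34600
B = -11575 (B = -1284 - 10291 = -11575)
H = -91940760 (H = 72 + 8*((4502 - 2369)*(-7884 + 2496)) = 72 + 8*(2133*(-5388)) = 72 + 8*(-11492604) = 72 - 91940832 = -91940760)
m = 91929193 (m = 8 + (-11575 - 1*(-91940760)) = 8 + (-11575 + 91940760) = 8 + 91929185 = 91929193)
G/48130 + m/42803 = -34600/48130 + 91929193/42803 = -34600*1/48130 + 91929193*(1/42803) = -3460/4813 + 91929193/42803 = 442307107529/206010839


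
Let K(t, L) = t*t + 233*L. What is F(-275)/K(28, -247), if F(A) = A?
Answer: 275/56767 ≈ 0.0048444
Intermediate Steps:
K(t, L) = t² + 233*L
F(-275)/K(28, -247) = -275/(28² + 233*(-247)) = -275/(784 - 57551) = -275/(-56767) = -275*(-1/56767) = 275/56767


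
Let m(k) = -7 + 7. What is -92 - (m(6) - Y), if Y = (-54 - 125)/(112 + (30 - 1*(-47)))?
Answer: -17567/189 ≈ -92.947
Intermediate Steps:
Y = -179/189 (Y = -179/(112 + (30 + 47)) = -179/(112 + 77) = -179/189 ≈ -0.94709)
m(k) = 0
-92 - (m(6) - Y) = -92 - (0 - 1*(-179/189)) = -92 - (0 + 179/189) = -92 - 1*179/189 = -92 - 179/189 = -17567/189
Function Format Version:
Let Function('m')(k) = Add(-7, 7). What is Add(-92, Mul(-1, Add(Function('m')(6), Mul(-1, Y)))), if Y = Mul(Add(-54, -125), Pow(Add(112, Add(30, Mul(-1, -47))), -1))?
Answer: Rational(-17567, 189) ≈ -92.947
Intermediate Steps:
Y = Rational(-179, 189) (Y = Mul(-179, Pow(Add(112, Add(30, 47)), -1)) = Mul(-179, Pow(Add(112, 77), -1)) = Mul(-179, Pow(189, -1)) = Mul(-179, Rational(1, 189)) = Rational(-179, 189) ≈ -0.94709)
Function('m')(k) = 0
Add(-92, Mul(-1, Add(Function('m')(6), Mul(-1, Y)))) = Add(-92, Mul(-1, Add(0, Mul(-1, Rational(-179, 189))))) = Add(-92, Mul(-1, Add(0, Rational(179, 189)))) = Add(-92, Mul(-1, Rational(179, 189))) = Add(-92, Rational(-179, 189)) = Rational(-17567, 189)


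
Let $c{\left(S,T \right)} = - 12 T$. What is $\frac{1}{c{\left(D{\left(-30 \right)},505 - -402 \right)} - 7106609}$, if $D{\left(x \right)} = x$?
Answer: $- \frac{1}{7117493} \approx -1.405 \cdot 10^{-7}$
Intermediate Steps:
$\frac{1}{c{\left(D{\left(-30 \right)},505 - -402 \right)} - 7106609} = \frac{1}{- 12 \left(505 - -402\right) - 7106609} = \frac{1}{- 12 \left(505 + 402\right) - 7106609} = \frac{1}{\left(-12\right) 907 - 7106609} = \frac{1}{-10884 - 7106609} = \frac{1}{-7117493} = - \frac{1}{7117493}$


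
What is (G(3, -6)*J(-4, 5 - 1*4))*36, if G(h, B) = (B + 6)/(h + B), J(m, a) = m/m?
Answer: 0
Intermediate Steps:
J(m, a) = 1
G(h, B) = (6 + B)/(B + h)
(G(3, -6)*J(-4, 5 - 1*4))*36 = (((6 - 6)/(-6 + 3))*1)*36 = ((0/(-3))*1)*36 = (-⅓*0*1)*36 = (0*1)*36 = 0*36 = 0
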